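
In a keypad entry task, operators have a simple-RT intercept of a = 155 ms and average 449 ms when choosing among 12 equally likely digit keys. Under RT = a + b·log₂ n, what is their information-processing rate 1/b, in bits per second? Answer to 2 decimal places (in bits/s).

12.19 bits/s

b = (449 − 155)/log₂ 12 = 294/3.5850 = 82.009 ms per bit = 0.08201 s/bit; the reciprocal is 12.194 bits/s.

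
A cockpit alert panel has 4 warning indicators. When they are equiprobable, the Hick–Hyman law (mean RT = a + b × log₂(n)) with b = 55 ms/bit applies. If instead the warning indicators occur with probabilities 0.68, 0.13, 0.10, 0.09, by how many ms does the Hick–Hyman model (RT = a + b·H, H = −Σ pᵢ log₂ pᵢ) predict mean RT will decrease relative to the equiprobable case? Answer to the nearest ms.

The RT saving is b·ΔH. Equiprobable H₀ = log₂(4) = 2.0000 bits; with the given probabilities H = 1.4058 bits.
b·(H₀ − H) = 55 × (2.0000 − 1.4058) = 32.68 ms.

33 ms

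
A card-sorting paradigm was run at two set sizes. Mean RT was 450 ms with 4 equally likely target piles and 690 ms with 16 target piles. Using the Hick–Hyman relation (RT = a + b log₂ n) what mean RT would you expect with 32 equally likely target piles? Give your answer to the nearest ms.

With log₂ n on the abscissa the relation is linear; from the two conditions:
  b = (690 − 450) / (log₂ 16 − log₂ 4) = 240 / (4 − 2) = 120 ms/bit
  a = 450 − 120 × 2 = 210 ms
Then RT(32) = 210 + 120 × log₂ 32 = 210 + 120 × 5 ≈ 810.000 ms.

810 ms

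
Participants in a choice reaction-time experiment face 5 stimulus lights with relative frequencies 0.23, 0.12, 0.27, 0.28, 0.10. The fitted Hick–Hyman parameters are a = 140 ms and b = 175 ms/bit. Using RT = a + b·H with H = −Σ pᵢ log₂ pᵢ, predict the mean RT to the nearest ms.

H = 0.23·log₂(1/0.23) + 0.12·log₂(1/0.12) + 0.27·log₂(1/0.27) + 0.28·log₂(1/0.28) + 0.10·log₂(1/0.10) = 2.2112 bits.
RT = 140 + 175 × 2.2112 = 526.95 ms.

527 ms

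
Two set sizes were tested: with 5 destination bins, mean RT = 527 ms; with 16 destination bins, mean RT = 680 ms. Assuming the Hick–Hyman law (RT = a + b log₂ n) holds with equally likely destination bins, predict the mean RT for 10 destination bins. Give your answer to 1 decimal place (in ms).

With log₂ n on the abscissa the relation is linear; from the two conditions:
  b = (680 − 527) / (log₂ 16 − log₂ 5) = 153 / (4 − 2.3219) = 91.176 ms/bit
  a = 527 − 91.176 × 2.3219 = 315.296 ms
Then RT(10) = 315.296 + 91.176 × log₂ 10 = 315.296 + 91.176 × 3.3219 ≈ 618.176 ms.

618.2 ms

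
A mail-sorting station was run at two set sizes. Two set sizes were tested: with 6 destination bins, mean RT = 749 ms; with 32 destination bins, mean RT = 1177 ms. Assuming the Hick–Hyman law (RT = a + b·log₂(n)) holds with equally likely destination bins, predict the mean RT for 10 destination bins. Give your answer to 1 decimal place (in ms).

879.6 ms

Solve the two-equation system in a and b:
  b = (1177 − 749) / (log₂ 32 − log₂ 6) = 428 / (5 − 2.5850) = 177.223 ms/bit
  a = 749 − 177.223 × 2.5850 = 290.885 ms
Then RT(10) = 290.885 + 177.223 × log₂ 10 = 290.885 + 177.223 × 3.3219 ≈ 879.607 ms.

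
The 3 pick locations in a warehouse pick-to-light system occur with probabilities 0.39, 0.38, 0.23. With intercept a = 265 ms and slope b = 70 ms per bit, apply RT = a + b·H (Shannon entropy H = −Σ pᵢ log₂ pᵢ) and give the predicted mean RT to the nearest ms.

373 ms

H = 0.39·log₂(1/0.39) + 0.38·log₂(1/0.38) + 0.23·log₂(1/0.23) = 1.5479 bits.
RT = 265 + 70 × 1.5479 = 373.35 ms.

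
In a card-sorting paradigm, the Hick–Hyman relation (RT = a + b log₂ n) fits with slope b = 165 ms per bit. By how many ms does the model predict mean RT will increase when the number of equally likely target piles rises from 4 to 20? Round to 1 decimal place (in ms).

ΔRT = (a + b log₂ n₂) − (a + b log₂ n₁) = b·(log₂ n₂ − log₂ n₁).
log₂(20) − log₂(4) = 4.3219 − 2 = 2.3219.
ΔRT = 165 × 2.3219 = 383.118 ms.

383.1 ms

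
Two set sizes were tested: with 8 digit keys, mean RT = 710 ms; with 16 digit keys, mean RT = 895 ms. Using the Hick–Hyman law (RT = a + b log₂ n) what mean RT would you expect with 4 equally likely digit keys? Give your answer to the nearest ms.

525 ms

Fit slope and intercept:
  b = (895 − 710) / (log₂ 16 − log₂ 8) = 185 / (4 − 3) = 185 ms/bit
  a = 710 − 185 × 3 = 155 ms
Then RT(4) = 155 + 185 × log₂ 4 = 155 + 185 × 2 ≈ 525.000 ms.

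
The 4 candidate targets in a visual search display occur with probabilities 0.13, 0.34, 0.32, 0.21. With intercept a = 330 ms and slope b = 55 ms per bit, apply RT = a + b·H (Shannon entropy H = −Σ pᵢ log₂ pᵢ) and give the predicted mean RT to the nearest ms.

Entropy contributions −pᵢ log₂ pᵢ: 0.3826, 0.5292, 0.5260, 0.4728; sum H = 1.9107 bits.
RT = a + bH = 330 + 55·1.9107 = 435.09 ms.

435 ms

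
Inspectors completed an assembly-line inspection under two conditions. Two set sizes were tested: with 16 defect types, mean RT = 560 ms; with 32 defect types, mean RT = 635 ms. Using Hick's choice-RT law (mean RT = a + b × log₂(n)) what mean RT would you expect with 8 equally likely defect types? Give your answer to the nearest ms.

With log₂ n on the abscissa the relation is linear; from the two conditions:
  b = (635 − 560) / (log₂ 32 − log₂ 16) = 75 / (5 − 4) = 75 ms/bit
  a = 560 − 75 × 4 = 260 ms
Then RT(8) = 260 + 75 × log₂ 8 = 260 + 75 × 3 ≈ 485.000 ms.

485 ms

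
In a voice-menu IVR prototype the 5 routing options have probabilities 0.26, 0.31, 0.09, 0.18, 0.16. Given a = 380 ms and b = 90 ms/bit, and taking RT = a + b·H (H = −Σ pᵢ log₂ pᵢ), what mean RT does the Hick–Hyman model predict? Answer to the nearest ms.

579 ms

Entropy contributions −pᵢ log₂ pᵢ: 0.5053, 0.5238, 0.3127, 0.4453, 0.4230; sum H = 2.2101 bits.
RT = a + bH = 380 + 90·2.2101 = 578.91 ms.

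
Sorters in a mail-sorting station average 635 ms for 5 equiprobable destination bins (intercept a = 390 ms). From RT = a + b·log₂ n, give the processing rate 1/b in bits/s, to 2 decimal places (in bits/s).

9.48 bits/s

Choice component = 635 − 390 = 245 ms over log₂(5) = 2.3219 bits.
b = 245 / 2.3219 = 105.516 ms/bit, so 1/b = 9.477 bits/s.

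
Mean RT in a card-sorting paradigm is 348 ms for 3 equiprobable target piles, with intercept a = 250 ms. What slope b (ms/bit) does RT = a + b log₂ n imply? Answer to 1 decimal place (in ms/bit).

61.8 ms/bit

log₂(3) = 1.5850 bits.
b = (RT − a)/log₂ n = (348 − 250) / 1.5850 = 61.831 ms/bit.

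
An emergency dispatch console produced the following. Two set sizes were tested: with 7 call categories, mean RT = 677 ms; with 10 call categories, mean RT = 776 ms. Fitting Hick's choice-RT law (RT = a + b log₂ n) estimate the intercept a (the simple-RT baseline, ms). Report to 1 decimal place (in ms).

136.9 ms

b = (RT₂ − RT₁)/(log₂ n₂ − log₂ n₁) = (776 − 677)/(3.3219 − 2.8074) = 192.392 ms/bit.
Intercept: a = 677 − 192.392·log₂(7) = 136.886 ms.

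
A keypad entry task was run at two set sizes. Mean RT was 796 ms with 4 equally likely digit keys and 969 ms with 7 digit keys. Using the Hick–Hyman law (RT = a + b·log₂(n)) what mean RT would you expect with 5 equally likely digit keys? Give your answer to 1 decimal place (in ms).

Solve the two-equation system in a and b:
  b = (969 − 796) / (log₂ 7 − log₂ 4) = 173 / (2.8074 − 2) = 214.280 ms/bit
  a = 796 − 214.280 × 2 = 367.440 ms
Then RT(5) = 367.440 + 214.280 × log₂ 5 = 367.440 + 214.280 × 2.3219 ≈ 864.983 ms.

865.0 ms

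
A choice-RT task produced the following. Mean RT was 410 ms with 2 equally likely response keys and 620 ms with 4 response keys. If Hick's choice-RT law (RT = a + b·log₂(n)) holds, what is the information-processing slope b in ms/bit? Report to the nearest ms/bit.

210 ms/bit

Slope: b = (620 − 410) / (log₂ 4 − log₂ 2) = 210/1.0000 = 210 ms/bit.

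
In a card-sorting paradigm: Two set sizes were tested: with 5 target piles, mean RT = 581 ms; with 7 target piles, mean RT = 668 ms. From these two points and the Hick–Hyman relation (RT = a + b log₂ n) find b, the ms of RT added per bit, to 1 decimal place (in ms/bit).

179.2 ms/bit

b = (RT₂ − RT₁)/(log₂ n₂ − log₂ n₁) = (668 − 581)/(2.8074 − 2.3219) = 179.224 ms/bit.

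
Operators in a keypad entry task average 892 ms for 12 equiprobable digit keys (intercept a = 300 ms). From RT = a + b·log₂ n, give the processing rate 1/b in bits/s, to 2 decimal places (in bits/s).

b = (892 − 300)/log₂ 12 = 592/3.5850 = 165.134 ms per bit = 0.16513 s/bit; the reciprocal is 6.056 bits/s.

6.06 bits/s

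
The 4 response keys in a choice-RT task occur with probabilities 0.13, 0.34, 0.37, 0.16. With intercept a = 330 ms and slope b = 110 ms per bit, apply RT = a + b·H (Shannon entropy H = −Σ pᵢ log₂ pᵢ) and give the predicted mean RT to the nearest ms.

535 ms

H = 0.13·log₂(1/0.13) + 0.34·log₂(1/0.34) + 0.37·log₂(1/0.37) + 0.16·log₂(1/0.16) = 1.8656 bits.
RT = 330 + 110 × 1.8656 = 535.21 ms.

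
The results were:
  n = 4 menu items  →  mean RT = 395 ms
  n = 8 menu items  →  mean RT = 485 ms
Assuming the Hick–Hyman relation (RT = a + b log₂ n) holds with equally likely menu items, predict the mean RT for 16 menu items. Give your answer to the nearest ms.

Solve the two-equation system in a and b:
  b = (485 − 395) / (log₂ 8 − log₂ 4) = 90 / (3 − 2) = 90 ms/bit
  a = 395 − 90 × 2 = 215 ms
Then RT(16) = 215 + 90 × log₂ 16 = 215 + 90 × 4 ≈ 575.000 ms.

575 ms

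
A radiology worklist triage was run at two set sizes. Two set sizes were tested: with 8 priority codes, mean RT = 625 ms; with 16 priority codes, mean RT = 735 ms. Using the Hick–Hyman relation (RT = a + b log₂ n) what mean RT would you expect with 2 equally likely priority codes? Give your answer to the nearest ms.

RT is linear in log₂ n, so two points fix the line:
  b = (735 − 625) / (log₂ 16 − log₂ 8) = 110 / (4 − 3) = 110 ms/bit
  a = 625 − 110 × 3 = 295 ms
Then RT(2) = 295 + 110 × log₂ 2 = 295 + 110 × 1 ≈ 405.000 ms.

405 ms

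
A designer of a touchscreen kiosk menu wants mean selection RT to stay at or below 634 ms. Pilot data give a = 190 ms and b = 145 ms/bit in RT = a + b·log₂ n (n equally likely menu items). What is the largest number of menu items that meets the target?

145·log₂ n ≤ 634 − 190 = 444, giving log₂ n ≤ 3.0621 and n ≤ 8.352. The largest whole number is 8.

8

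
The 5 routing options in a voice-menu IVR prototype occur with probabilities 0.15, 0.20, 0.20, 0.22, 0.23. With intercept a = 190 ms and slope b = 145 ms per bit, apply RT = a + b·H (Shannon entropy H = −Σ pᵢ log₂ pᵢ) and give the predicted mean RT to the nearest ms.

525 ms

Entropy contributions −pᵢ log₂ pᵢ: 0.4105, 0.4644, 0.4644, 0.4806, 0.4877; sum H = 2.3076 bits.
RT = a + bH = 190 + 145·2.3076 = 524.60 ms.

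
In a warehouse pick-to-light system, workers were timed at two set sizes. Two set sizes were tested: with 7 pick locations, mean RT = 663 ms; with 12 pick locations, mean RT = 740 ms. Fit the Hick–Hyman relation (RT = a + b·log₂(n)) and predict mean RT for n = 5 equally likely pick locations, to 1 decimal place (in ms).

Fit slope and intercept:
  b = (740 − 663) / (log₂ 12 − log₂ 7) = 77 / (3.5850 − 2.8074) = 99.022 ms/bit
  a = 663 − 99.022 × 2.8074 = 385.011 ms
Then RT(5) = 385.011 + 99.022 × log₂ 5 = 385.011 + 99.022 × 2.3219 ≈ 614.932 ms.

614.9 ms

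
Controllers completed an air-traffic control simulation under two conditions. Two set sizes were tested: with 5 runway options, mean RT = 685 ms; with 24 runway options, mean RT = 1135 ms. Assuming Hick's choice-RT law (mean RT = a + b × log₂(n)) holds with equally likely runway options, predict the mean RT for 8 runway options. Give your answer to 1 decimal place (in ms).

With log₂ n on the abscissa the relation is linear; from the two conditions:
  b = (1135 − 685) / (log₂ 24 − log₂ 5) = 450 / (4.5850 − 2.3219) = 198.848 ms/bit
  a = 685 − 198.848 × 2.3219 = 223.289 ms
Then RT(8) = 223.289 + 198.848 × log₂ 8 = 223.289 + 198.848 × 3 ≈ 819.833 ms.

819.8 ms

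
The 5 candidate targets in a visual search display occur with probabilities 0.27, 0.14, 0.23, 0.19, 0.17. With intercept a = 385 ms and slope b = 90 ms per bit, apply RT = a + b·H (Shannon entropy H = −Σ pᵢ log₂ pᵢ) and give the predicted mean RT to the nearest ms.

Entropy contributions −pᵢ log₂ pᵢ: 0.5100, 0.3971, 0.4877, 0.4552, 0.4346; sum H = 2.2846 bits.
RT = a + bH = 385 + 90·2.2846 = 590.62 ms.

591 ms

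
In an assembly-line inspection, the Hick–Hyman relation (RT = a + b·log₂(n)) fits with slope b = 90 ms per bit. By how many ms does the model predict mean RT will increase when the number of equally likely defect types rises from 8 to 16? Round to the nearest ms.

ΔRT = (a + b log₂ n₂) − (a + b log₂ n₁) = b·(log₂ n₂ − log₂ n₁).
log₂(16) − log₂(8) = log₂(16/8) = log₂(2) = 1.
ΔRT = 90 × 1.0000 = 90.000 ms.

90 ms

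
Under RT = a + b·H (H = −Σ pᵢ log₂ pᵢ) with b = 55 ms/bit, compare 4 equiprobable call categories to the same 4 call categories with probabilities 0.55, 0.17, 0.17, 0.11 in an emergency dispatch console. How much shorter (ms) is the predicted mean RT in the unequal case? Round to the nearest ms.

Equiprobable entropy H₀ = log₂ 4 = 2.0000 bits.
Skewed entropy H = −Σ pᵢ log₂ pᵢ = 1.6938 bits.
ΔRT = b·(H₀ − H) = 55 × 0.3062 = 16.84 ms.

17 ms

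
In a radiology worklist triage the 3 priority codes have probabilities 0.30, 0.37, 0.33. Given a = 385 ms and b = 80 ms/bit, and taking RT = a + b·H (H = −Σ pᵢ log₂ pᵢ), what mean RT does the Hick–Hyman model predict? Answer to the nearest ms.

H = 0.30·log₂(1/0.30) + 0.37·log₂(1/0.37) + 0.33·log₂(1/0.33) = 1.5796 bits.
RT = 385 + 80 × 1.5796 = 511.37 ms.

511 ms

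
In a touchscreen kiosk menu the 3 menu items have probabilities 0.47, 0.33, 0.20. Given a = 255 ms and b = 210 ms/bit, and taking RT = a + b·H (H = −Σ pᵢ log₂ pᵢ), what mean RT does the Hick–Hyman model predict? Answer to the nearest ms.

571 ms

H = 0.47·log₂(1/0.47) + 0.33·log₂(1/0.33) + 0.20·log₂(1/0.20) = 1.5042 bits.
RT = 255 + 210 × 1.5042 = 570.87 ms.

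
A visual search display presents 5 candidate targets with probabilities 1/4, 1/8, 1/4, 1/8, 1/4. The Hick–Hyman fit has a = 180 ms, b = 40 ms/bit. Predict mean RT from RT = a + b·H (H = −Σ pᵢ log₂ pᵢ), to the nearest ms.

H = −Σ pᵢ log₂ pᵢ = 0.25·2 + 0.125·3 + 0.25·2 + 0.125·3 + 0.25·2 = 2.250 bits.
RT = 180 + 40 × 2.250 = 270.00 ms.

270 ms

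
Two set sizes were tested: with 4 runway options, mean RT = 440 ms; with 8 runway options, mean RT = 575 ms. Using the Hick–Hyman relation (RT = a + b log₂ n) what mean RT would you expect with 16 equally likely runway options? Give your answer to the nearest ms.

Solve the two-equation system in a and b:
  b = (575 − 440) / (log₂ 8 − log₂ 4) = 135 / (3 − 2) = 135 ms/bit
  a = 440 − 135 × 2 = 170 ms
Then RT(16) = 170 + 135 × log₂ 16 = 170 + 135 × 4 ≈ 710.000 ms.

710 ms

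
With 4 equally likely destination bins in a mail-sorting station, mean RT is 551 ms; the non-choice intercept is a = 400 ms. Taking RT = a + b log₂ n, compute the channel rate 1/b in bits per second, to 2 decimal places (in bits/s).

b = (551 − 400)/log₂ 4 = 151/2 = 75.500 ms per bit = 0.07550 s/bit; the reciprocal is 13.245 bits/s.

13.25 bits/s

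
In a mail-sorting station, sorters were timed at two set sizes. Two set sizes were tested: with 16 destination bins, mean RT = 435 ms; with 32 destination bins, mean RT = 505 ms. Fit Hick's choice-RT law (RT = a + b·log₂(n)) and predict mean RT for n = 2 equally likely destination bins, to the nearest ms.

225 ms

Solve the two-equation system in a and b:
  b = (505 − 435) / (log₂ 32 − log₂ 16) = 70 / (5 − 4) = 70 ms/bit
  a = 435 − 70 × 4 = 155 ms
Then RT(2) = 155 + 70 × log₂ 2 = 155 + 70 × 1 ≈ 225.000 ms.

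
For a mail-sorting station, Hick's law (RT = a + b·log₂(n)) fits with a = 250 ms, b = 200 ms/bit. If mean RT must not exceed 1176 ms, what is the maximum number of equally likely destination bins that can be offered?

Set 250 + 200·log₂ n ≤ 1176 → log₂ n ≤ (1176 − 250)/200 = 4.6300.
So n ≤ 2^4.6300 = 24.761; the largest integer n is 24.

24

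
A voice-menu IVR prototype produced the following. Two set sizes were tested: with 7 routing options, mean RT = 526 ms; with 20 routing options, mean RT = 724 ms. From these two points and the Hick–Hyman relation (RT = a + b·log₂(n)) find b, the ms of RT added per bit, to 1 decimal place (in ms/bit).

The slope on a log₂ axis is (724 − 526) / (4.3219 − 2.8074) = 130.730 ms/bit.

130.7 ms/bit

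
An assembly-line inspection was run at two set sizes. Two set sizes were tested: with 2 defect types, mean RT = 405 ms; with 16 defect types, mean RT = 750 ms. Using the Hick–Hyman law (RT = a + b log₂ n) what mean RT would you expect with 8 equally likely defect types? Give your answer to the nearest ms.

635 ms

Solve the two-equation system in a and b:
  b = (750 − 405) / (log₂ 16 − log₂ 2) = 345 / (4 − 1) = 115 ms/bit
  a = 405 − 115 × 1 = 290 ms
Then RT(8) = 290 + 115 × log₂ 8 = 290 + 115 × 3 ≈ 635.000 ms.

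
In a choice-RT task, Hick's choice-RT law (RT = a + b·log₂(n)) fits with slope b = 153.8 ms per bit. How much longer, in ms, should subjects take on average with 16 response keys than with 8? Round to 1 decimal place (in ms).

Only the slope matters, since a is common to both: ΔRT = b·log₂(n₂/n₁).
log₂(16) − log₂(8) = log₂(16/8) = log₂(2) = 1.
ΔRT = 153.8 × 1.0000 = 153.800 ms.

153.8 ms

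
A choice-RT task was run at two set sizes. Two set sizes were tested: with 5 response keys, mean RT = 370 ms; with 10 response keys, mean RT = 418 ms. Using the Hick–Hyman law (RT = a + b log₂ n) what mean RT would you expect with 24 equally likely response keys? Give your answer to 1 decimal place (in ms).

478.6 ms

Fit slope and intercept:
  b = (418 − 370) / (log₂ 10 − log₂ 5) = 48 / (3.3219 − 2.3219) = 48.000 ms/bit
  a = 370 − 48.000 × 2.3219 = 258.547 ms
Then RT(24) = 258.547 + 48.000 × log₂ 24 = 258.547 + 48.000 × 4.5850 ≈ 478.626 ms.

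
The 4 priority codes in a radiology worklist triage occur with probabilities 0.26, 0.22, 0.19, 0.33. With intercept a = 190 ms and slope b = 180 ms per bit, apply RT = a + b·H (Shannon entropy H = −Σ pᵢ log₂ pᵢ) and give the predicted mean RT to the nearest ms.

544 ms

Entropy contributions −pᵢ log₂ pᵢ: 0.5053, 0.4806, 0.4552, 0.5278; sum H = 1.9689 bits.
RT = a + bH = 190 + 180·1.9689 = 544.40 ms.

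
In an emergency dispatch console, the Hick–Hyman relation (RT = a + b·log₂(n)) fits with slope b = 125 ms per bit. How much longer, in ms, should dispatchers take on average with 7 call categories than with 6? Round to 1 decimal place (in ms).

27.8 ms

The intercept a cancels: ΔRT = b·(log₂ n₂ − log₂ n₁) = b·log₂(n₂/n₁).
log₂(7) − log₂(6) = 2.8074 − 2.5850 = 0.2224.
ΔRT = 125 × 0.2224 = 27.799 ms.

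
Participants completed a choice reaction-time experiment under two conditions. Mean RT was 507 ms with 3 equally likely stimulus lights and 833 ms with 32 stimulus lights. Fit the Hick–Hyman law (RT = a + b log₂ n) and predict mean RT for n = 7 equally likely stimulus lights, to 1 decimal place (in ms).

623.7 ms

With log₂ n on the abscissa the relation is linear; from the two conditions:
  b = (833 − 507) / (log₂ 32 − log₂ 3) = 326 / (5 − 1.5850) = 95.460 ms/bit
  a = 507 − 95.460 × 1.5850 = 355.699 ms
Then RT(7) = 355.699 + 95.460 × log₂ 7 = 355.699 + 95.460 × 2.8074 ≈ 623.690 ms.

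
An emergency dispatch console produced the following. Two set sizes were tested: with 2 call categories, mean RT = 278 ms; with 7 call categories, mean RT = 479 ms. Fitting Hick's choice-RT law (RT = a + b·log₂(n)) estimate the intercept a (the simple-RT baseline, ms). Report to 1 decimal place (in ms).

Slope: b = (479 − 278) / (log₂ 7 − log₂ 2) = 201/1.8074 = 111.212 ms/bit.
Intercept: a = 278 − 111.212·log₂(2) = 166.788 ms.

166.8 ms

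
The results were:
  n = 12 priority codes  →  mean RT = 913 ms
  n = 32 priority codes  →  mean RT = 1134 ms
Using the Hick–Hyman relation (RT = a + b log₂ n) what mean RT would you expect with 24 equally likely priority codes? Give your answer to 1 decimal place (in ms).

With log₂ n on the abscissa the relation is linear; from the two conditions:
  b = (1134 − 913) / (log₂ 32 − log₂ 12) = 221 / (5 − 3.5850) = 156.180 ms/bit
  a = 913 − 156.180 × 3.5850 = 353.102 ms
Then RT(24) = 353.102 + 156.180 × log₂ 24 = 353.102 + 156.180 × 4.5850 ≈ 1069.180 ms.

1069.2 ms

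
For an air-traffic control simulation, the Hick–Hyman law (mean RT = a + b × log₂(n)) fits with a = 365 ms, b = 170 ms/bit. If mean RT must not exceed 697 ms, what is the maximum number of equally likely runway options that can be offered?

Information budget: (697 − 365)/170 = 1.9529 bits, so n ≤ 2^1.9529 = 3.872 → at most 3.

3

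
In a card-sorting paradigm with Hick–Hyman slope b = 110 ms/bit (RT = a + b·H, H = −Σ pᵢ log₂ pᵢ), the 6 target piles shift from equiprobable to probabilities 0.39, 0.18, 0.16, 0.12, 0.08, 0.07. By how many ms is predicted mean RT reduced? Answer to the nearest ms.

The RT saving is b·ΔH. Equiprobable H₀ = log₂(6) = 2.5850 bits; with the given probabilities H = 2.3253 bits.
b·(H₀ − H) = 110 × (2.5850 − 2.3253) = 28.57 ms.

29 ms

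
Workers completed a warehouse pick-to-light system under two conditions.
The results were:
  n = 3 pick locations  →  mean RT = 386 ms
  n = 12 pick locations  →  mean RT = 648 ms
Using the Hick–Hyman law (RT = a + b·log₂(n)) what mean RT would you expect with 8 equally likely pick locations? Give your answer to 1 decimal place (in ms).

With log₂ n on the abscissa the relation is linear; from the two conditions:
  b = (648 − 386) / (log₂ 12 − log₂ 3) = 262 / (3.5850 − 1.5850) = 131.000 ms/bit
  a = 386 − 131.000 × 1.5850 = 178.370 ms
Then RT(8) = 178.370 + 131.000 × log₂ 8 = 178.370 + 131.000 × 3 ≈ 571.370 ms.

571.4 ms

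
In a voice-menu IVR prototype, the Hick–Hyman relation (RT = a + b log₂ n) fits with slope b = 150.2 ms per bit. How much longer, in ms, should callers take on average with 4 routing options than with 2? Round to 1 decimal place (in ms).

The intercept a cancels: ΔRT = b·(log₂ n₂ − log₂ n₁) = b·log₂(n₂/n₁).
log₂(4) − log₂(2) = log₂(4/2) = log₂(2) = 1.
ΔRT = 150.2 × 1.0000 = 150.200 ms.

150.2 ms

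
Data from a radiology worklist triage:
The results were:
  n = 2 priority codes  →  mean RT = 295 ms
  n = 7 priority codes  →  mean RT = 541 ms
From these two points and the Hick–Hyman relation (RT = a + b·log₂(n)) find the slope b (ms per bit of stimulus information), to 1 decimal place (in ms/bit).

136.1 ms/bit

b = (RT₂ − RT₁)/(log₂ n₂ − log₂ n₁) = (541 − 295)/(2.8074 − 1) = 136.111 ms/bit.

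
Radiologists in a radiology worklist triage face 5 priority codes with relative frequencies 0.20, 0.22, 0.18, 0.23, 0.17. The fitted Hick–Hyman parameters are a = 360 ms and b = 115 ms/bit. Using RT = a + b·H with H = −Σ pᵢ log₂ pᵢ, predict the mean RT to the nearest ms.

Entropy contributions −pᵢ log₂ pᵢ: 0.4644, 0.4806, 0.4453, 0.4877, 0.4346; sum H = 2.3125 bits.
RT = a + bH = 360 + 115·2.3125 = 625.94 ms.

626 ms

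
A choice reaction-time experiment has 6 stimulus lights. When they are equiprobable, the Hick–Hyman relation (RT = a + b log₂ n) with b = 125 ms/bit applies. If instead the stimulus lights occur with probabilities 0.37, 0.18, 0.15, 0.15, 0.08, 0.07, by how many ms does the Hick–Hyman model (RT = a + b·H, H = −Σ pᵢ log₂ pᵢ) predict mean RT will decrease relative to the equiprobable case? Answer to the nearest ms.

The RT saving is b·ΔH. Equiprobable H₀ = log₂(6) = 2.5850 bits; with the given probabilities H = 2.3572 bits.
b·(H₀ − H) = 125 × (2.5850 − 2.3572) = 28.47 ms.

28 ms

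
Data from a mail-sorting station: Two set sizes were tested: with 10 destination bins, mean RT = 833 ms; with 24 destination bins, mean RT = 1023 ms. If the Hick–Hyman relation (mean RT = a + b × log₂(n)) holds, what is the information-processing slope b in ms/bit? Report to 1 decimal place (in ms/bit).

150.4 ms/bit

b = (RT₂ − RT₁)/(log₂ n₂ − log₂ n₁) = (1023 − 833)/(4.5850 − 3.3219) = 150.431 ms/bit.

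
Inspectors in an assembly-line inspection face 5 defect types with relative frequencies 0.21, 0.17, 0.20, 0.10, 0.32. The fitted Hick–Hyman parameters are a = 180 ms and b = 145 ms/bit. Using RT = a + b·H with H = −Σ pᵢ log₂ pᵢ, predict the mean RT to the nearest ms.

503 ms

Entropy contributions −pᵢ log₂ pᵢ: 0.4728, 0.4346, 0.4644, 0.3322, 0.5260; sum H = 2.2300 bits.
RT = a + bH = 180 + 145·2.2300 = 503.35 ms.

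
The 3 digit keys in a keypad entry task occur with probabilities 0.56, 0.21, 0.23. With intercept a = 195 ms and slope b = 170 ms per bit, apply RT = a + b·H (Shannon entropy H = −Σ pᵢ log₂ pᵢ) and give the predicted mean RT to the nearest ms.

438 ms

H = 0.56·log₂(1/0.56) + 0.21·log₂(1/0.21) + 0.23·log₂(1/0.23) = 1.4289 bits.
RT = 195 + 170 × 1.4289 = 437.92 ms.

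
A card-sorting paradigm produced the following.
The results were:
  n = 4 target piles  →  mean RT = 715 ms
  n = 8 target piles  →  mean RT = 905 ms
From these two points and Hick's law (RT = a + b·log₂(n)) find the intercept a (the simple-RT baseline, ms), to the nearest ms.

335 ms

b = (RT₂ − RT₁)/(log₂ n₂ − log₂ n₁) = (905 − 715)/(3 − 2) = 190 ms/bit.
a = RT₁ − b·log₂ n₁ = 715 − 190 × 2 = 335.000 ms.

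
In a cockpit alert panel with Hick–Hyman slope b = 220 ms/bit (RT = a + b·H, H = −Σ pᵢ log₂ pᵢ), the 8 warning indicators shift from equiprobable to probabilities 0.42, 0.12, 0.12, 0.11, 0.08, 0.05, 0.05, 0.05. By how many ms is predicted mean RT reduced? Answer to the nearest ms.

99 ms

The RT saving is b·ΔH. Equiprobable H₀ = log₂(8) = 3.0000 bits; with the given probabilities H = 2.5499 bits.
b·(H₀ − H) = 220 × (3.0000 − 2.5499) = 99.03 ms.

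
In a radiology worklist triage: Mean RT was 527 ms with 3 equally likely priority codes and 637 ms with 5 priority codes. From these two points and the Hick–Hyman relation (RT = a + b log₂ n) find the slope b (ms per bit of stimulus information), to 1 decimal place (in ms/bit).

Slope: b = (637 − 527) / (log₂ 5 − log₂ 3) = 110/0.7370 = 149.261 ms/bit.

149.3 ms/bit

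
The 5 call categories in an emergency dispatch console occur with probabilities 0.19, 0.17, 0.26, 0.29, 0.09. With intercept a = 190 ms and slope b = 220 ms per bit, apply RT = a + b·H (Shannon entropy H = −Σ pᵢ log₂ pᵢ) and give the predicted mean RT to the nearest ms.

H = 0.19·log₂(1/0.19) + 0.17·log₂(1/0.17) + 0.26·log₂(1/0.26) + 0.29·log₂(1/0.29) + 0.09·log₂(1/0.09) = 2.2257 bits.
RT = 190 + 220 × 2.2257 = 679.65 ms.

680 ms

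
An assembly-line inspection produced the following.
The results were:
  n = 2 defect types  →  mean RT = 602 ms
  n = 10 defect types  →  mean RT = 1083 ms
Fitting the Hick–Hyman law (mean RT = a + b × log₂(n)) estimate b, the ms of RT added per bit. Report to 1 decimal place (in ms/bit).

207.2 ms/bit

Slope: b = (1083 − 602) / (log₂ 10 − log₂ 2) = 481/2.3219 = 207.155 ms/bit.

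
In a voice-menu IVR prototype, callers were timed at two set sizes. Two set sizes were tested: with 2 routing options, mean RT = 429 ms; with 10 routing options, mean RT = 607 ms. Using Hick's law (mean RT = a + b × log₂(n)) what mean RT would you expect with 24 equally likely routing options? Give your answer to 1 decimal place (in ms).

With log₂ n on the abscissa the relation is linear; from the two conditions:
  b = (607 − 429) / (log₂ 10 − log₂ 2) = 178 / (3.3219 − 1) = 76.660 ms/bit
  a = 429 − 76.660 × 1 = 352.340 ms
Then RT(24) = 352.340 + 76.660 × log₂ 24 = 352.340 + 76.660 × 4.5850 ≈ 703.825 ms.

703.8 ms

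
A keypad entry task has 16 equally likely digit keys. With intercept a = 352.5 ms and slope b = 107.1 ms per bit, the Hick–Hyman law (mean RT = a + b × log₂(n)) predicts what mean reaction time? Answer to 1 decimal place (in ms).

780.9 ms

log₂(16) = 4 bits, so RT = 352.5 + 107.1 × 4 ≈ 780.900 ms.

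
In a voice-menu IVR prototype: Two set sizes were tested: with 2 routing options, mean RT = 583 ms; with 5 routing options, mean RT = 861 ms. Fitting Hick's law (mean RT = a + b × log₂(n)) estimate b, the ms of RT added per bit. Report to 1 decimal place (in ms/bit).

210.3 ms/bit

b = (RT₂ − RT₁)/(log₂ n₂ − log₂ n₁) = (861 − 583)/(2.3219 − 1) = 210.299 ms/bit.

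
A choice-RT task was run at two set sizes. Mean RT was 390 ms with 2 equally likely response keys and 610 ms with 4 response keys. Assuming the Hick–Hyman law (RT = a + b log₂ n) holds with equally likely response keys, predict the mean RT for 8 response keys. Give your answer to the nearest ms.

830 ms

With log₂ n on the abscissa the relation is linear; from the two conditions:
  b = (610 − 390) / (log₂ 4 − log₂ 2) = 220 / (2 − 1) = 220 ms/bit
  a = 390 − 220 × 1 = 170 ms
Then RT(8) = 170 + 220 × log₂ 8 = 170 + 220 × 3 ≈ 830.000 ms.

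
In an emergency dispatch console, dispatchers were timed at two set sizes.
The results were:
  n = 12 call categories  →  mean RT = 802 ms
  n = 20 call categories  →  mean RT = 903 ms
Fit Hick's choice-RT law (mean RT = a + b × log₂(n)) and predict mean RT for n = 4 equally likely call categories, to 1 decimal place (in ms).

584.8 ms

Fit slope and intercept:
  b = (903 − 802) / (log₂ 20 − log₂ 12) = 101 / (4.3219 − 3.5850) = 137.048 ms/bit
  a = 802 − 137.048 × 3.5850 = 310.686 ms
Then RT(4) = 310.686 + 137.048 × log₂ 4 = 310.686 + 137.048 × 2 ≈ 584.783 ms.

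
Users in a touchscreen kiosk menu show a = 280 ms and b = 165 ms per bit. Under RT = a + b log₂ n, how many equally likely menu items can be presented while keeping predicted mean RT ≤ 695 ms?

165·log₂ n ≤ 695 − 280 = 415, giving log₂ n ≤ 2.5152 and n ≤ 5.717. The largest whole number is 5.

5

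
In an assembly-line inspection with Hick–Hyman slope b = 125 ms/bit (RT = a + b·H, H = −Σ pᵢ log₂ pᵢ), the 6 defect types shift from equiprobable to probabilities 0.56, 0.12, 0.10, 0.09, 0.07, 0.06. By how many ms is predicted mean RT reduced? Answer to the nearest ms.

74 ms

Equiprobable entropy H₀ = log₂ 6 = 2.5850 bits.
Skewed entropy H = −Σ pᵢ log₂ pᵢ = 1.9924 bits.
ΔRT = b·(H₀ − H) = 125 × 0.5925 = 74.06 ms.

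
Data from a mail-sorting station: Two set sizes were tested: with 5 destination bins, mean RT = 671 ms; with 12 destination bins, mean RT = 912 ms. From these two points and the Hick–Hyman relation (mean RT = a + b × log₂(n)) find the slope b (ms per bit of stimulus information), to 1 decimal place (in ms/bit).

b = (RT₂ − RT₁)/(log₂ n₂ − log₂ n₁) = (912 − 671)/(3.5850 − 2.3219) = 190.810 ms/bit.

190.8 ms/bit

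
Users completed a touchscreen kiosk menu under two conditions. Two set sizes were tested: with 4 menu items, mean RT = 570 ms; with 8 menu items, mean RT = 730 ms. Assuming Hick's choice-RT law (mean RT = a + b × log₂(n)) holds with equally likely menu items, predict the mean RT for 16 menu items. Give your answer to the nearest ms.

890 ms

RT is linear in log₂ n, so two points fix the line:
  b = (730 − 570) / (log₂ 8 − log₂ 4) = 160 / (3 − 2) = 160 ms/bit
  a = 570 − 160 × 2 = 250 ms
Then RT(16) = 250 + 160 × log₂ 16 = 250 + 160 × 4 ≈ 890.000 ms.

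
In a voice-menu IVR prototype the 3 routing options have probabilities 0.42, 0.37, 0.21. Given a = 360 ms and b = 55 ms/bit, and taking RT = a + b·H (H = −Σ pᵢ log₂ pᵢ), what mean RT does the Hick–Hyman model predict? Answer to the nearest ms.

444 ms

H = 0.42·log₂(1/0.42) + 0.37·log₂(1/0.37) + 0.21·log₂(1/0.21) = 1.5292 bits.
RT = 360 + 55 × 1.5292 = 444.11 ms.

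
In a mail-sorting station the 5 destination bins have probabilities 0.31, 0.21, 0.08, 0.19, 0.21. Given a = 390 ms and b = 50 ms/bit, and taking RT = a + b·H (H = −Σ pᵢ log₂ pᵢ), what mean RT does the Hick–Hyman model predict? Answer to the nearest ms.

501 ms

H = 0.31·log₂(1/0.31) + 0.21·log₂(1/0.21) + 0.08·log₂(1/0.08) + 0.19·log₂(1/0.19) + 0.21·log₂(1/0.21) = 2.2162 bits.
RT = 390 + 50 × 2.2162 = 500.81 ms.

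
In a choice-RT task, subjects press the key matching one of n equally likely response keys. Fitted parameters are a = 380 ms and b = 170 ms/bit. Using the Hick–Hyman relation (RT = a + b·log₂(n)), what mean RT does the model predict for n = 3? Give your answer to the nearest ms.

649 ms

log₂(3) = 1.5850 bits, so RT = 380 + 170 × 1.5850 ≈ 649.444 ms.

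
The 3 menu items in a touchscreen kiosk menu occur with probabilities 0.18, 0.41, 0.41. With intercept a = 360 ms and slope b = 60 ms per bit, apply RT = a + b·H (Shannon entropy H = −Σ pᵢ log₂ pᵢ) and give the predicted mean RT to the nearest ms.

450 ms

H = 0.18·log₂(1/0.18) + 0.41·log₂(1/0.41) + 0.41·log₂(1/0.41) = 1.5001 bits.
RT = 360 + 60 × 1.5001 = 450.00 ms.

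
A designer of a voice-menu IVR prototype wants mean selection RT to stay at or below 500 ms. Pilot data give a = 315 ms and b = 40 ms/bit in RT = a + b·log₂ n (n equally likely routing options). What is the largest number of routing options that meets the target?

Information budget: (500 − 315)/40 = 4.6250 bits, so n ≤ 2^4.6250 = 24.675 → at most 24.

24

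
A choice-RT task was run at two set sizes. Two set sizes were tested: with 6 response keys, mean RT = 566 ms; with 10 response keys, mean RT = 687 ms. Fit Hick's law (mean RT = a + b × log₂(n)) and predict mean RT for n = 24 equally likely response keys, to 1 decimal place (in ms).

RT is linear in log₂ n, so two points fix the line:
  b = (687 − 566) / (log₂ 10 − log₂ 6) = 121 / (3.3219 − 2.5850) = 164.187 ms/bit
  a = 566 − 164.187 × 2.5850 = 141.583 ms
Then RT(24) = 141.583 + 164.187 × log₂ 24 = 141.583 + 164.187 × 4.5850 ≈ 894.374 ms.

894.4 ms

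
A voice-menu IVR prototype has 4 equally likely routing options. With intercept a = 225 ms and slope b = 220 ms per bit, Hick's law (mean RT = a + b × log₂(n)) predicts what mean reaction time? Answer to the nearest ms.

665 ms

log₂(4) = 2 bits, so RT = 225 + 220 × 2 ≈ 665.000 ms.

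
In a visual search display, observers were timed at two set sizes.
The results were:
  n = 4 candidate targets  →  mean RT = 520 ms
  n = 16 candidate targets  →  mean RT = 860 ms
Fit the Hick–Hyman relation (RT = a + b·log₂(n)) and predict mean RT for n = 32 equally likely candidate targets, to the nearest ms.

1030 ms

Solve the two-equation system in a and b:
  b = (860 − 520) / (log₂ 16 − log₂ 4) = 340 / (4 − 2) = 170 ms/bit
  a = 520 − 170 × 2 = 180 ms
Then RT(32) = 180 + 170 × log₂ 32 = 180 + 170 × 5 ≈ 1030.000 ms.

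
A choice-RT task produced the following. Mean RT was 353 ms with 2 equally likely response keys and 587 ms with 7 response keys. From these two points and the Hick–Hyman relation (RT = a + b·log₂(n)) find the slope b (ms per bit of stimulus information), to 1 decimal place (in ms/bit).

129.5 ms/bit

Slope: b = (587 − 353) / (log₂ 7 − log₂ 2) = 234/1.8074 = 129.471 ms/bit.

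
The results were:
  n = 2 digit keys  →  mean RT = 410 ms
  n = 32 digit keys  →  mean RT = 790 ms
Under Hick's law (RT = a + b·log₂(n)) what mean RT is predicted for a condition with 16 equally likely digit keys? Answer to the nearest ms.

With log₂ n on the abscissa the relation is linear; from the two conditions:
  b = (790 − 410) / (log₂ 32 − log₂ 2) = 380 / (5 − 1) = 95 ms/bit
  a = 410 − 95 × 1 = 315 ms
Then RT(16) = 315 + 95 × log₂ 16 = 315 + 95 × 4 ≈ 695.000 ms.

695 ms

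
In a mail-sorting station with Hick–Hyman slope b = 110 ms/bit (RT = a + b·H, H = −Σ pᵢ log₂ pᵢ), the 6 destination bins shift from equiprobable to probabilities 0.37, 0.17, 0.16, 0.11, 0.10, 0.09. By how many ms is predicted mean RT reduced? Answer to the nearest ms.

22 ms

The RT saving is b·ΔH. Equiprobable H₀ = log₂(6) = 2.5850 bits; with the given probabilities H = 2.3835 bits.
b·(H₀ − H) = 110 × (2.5850 − 2.3835) = 22.16 ms.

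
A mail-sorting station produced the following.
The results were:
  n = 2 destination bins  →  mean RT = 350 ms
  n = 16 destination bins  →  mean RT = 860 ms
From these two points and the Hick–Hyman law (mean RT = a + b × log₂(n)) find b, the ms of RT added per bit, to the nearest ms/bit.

The slope on a log₂ axis is (860 − 350) / (4 − 1) = 170 ms/bit.

170 ms/bit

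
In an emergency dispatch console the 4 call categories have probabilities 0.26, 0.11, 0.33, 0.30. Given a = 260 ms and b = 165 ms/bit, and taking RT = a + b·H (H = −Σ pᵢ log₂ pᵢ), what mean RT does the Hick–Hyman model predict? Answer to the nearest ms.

Entropy contributions −pᵢ log₂ pᵢ: 0.5053, 0.3503, 0.5278, 0.5211; sum H = 1.9045 bits.
RT = a + bH = 260 + 165·1.9045 = 574.24 ms.

574 ms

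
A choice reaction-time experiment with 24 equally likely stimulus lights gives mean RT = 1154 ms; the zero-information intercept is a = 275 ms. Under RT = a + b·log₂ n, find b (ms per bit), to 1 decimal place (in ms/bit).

191.7 ms/bit

b = (1154 − 275) / log₂(24) = 879 / 4.5850 = 191.714 ms/bit.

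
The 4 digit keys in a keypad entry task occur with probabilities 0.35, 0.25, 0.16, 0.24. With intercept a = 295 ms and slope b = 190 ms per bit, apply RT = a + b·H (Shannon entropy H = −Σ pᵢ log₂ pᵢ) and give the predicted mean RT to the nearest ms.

Entropy contributions −pᵢ log₂ pᵢ: 0.5301, 0.5000, 0.4230, 0.4941; sum H = 1.9473 bits.
RT = a + bH = 295 + 190·1.9473 = 664.98 ms.

665 ms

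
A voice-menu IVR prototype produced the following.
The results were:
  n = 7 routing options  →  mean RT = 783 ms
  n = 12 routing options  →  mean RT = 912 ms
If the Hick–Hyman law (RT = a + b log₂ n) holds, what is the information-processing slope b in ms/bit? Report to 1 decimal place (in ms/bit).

Slope: b = (912 − 783) / (log₂ 12 − log₂ 7) = 129/0.7776 = 165.893 ms/bit.

165.9 ms/bit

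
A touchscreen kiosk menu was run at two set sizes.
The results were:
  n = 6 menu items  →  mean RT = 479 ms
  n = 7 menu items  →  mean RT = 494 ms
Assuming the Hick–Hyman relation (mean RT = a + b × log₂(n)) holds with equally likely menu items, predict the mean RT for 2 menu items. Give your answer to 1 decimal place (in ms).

Solve the two-equation system in a and b:
  b = (494 − 479) / (log₂ 7 − log₂ 6) = 15 / (2.8074 − 2.5850) = 67.448 ms/bit
  a = 479 − 67.448 × 2.5850 = 304.649 ms
Then RT(2) = 304.649 + 67.448 × log₂ 2 = 304.649 + 67.448 × 1 ≈ 372.097 ms.

372.1 ms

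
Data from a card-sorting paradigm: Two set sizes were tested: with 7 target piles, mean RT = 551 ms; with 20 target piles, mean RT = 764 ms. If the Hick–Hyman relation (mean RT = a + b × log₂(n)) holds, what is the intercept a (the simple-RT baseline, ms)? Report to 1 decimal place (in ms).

156.2 ms

Slope: b = (764 − 551) / (log₂ 20 − log₂ 7) = 213/1.5146 = 140.634 ms/bit.
a = RT₁ − b·log₂ n₁ = 551 − 140.634 × 2.8074 = 156.191 ms.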